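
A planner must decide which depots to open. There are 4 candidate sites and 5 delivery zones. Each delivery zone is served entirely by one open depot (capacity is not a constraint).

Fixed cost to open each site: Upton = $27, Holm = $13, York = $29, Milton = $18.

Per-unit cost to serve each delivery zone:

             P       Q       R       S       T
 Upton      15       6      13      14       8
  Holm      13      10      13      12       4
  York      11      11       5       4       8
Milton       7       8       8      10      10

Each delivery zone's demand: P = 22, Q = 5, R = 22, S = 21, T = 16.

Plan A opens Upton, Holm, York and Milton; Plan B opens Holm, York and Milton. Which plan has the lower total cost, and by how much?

Plan A: {Upton, Holm, York, Milton}: P→Milton 7·22=154, Q→Upton 6·5=30, R→York 5·22=110, S→York 4·21=84, T→Holm 4·16=64. Service 442; fixed 87; total 529.
Plan B: {Holm, York, Milton}: P→Milton 7·22=154, Q→Milton 8·5=40, R→York 5·22=110, S→York 4·21=84, T→Holm 4·16=64. Service 452; fixed 60; total 512.
Difference: |529 − 512| = 17.

Plan B is cheaper by 17.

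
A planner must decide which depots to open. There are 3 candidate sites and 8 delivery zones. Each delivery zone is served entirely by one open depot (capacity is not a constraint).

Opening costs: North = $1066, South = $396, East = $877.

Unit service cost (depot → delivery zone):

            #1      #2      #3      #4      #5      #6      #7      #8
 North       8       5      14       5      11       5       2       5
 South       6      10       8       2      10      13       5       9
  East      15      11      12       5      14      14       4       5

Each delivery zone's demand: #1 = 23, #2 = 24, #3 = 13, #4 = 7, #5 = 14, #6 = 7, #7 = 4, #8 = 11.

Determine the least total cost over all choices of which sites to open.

Minimum total cost: 1242

For any fixed open set, each delivery zone goes to its cheapest open site; total = fixed + service.
{South}: #1→South 6·23=138, #2→South 10·24=240, #3→South 8·13=104, #4→South 2·7=14, #5→South 10·14=140, #6→South 13·7=91, #7→South 5·4=20, #8→South 9·11=99. Service 846; fixed 396; total 1242.
{North}: #1→North 8·23=184, #2→North 5·24=120, #3→North 14·13=182, #4→North 5·7=35, #5→North 11·14=154, #6→North 5·7=35, #7→North 2·4=8, #8→North 5·11=55. Service 773; fixed 1066; total 1839.
{East}: #1→East 15·23=345, #2→East 11·24=264, #3→East 12·13=156, #4→East 5·7=35, #5→East 14·14=196, #6→East 14·7=98, #7→East 4·4=16, #8→East 5·11=55. Service 1165; fixed 877; total 2042.
{North, South, East}: #1→South 6·23=138, #2→North 5·24=120, #3→South 8·13=104, #4→South 2·7=14, #5→South 10·14=140, #6→North 5·7=35, #7→North 2·4=8, #8→North 5·11=55. Service 614; fixed 2339; total 2953.
(All 7 nonempty subsets were checked; South only is lowest.)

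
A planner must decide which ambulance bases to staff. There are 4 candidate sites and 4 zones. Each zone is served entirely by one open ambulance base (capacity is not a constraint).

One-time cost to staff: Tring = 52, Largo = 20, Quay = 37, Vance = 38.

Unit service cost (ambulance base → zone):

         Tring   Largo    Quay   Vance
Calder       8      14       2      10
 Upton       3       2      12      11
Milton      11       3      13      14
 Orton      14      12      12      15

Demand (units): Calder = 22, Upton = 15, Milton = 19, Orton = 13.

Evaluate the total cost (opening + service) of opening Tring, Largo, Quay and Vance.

Each zone is assigned to its cheapest site among the open ones.
{Tring, Largo, Quay, Vance}: Calder→Quay 2·22=44, Upton→Largo 2·15=30, Milton→Largo 3·19=57, Orton→Largo 12·13=156. Service 287; fixed 147; total 434.

Total cost: 434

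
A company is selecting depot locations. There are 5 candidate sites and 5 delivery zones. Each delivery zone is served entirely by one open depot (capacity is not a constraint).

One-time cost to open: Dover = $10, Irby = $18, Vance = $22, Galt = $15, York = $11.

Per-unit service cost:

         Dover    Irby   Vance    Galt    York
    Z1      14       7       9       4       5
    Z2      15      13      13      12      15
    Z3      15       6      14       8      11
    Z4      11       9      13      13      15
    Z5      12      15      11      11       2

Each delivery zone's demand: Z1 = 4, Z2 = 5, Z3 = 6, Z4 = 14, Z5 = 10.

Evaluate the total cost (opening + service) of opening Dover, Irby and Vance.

Total cost: 415

Each delivery zone is assigned to its cheapest site among the open ones.
{Dover, Irby, Vance}: Z1→Irby 7·4=28, Z2→Irby 13·5=65, Z3→Irby 6·6=36, Z4→Irby 9·14=126, Z5→Vance 11·10=110. Service 365; fixed 50; total 415.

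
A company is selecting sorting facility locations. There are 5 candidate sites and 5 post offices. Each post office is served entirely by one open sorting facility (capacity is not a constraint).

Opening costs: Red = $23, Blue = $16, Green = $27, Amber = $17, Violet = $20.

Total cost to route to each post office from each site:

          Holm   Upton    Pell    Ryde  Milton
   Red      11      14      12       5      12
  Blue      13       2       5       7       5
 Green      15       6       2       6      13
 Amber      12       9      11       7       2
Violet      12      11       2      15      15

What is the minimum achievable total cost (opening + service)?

For any fixed open set, each post office goes to its cheapest open site; total = fixed + service.
{Blue}: Holm→Blue 13, Upton→Blue 2, Pell→Blue 5, Ryde→Blue 7, Milton→Blue 5. Service 32; fixed 16; total 48.
{Amber}: Holm→Amber 12, Upton→Amber 9, Pell→Amber 11, Ryde→Amber 7, Milton→Amber 2. Service 41; fixed 17; total 58.
{Blue, Amber}: service 28 + fixed 33 = 61
{Red, Blue, Green, Amber, Violet}: Holm→Red 11, Upton→Blue 2, Pell→Green 2, Ryde→Red 5, Milton→Amber 2. Service 22; fixed 103; total 125.
No other subset beats 48.

Minimum total cost: 48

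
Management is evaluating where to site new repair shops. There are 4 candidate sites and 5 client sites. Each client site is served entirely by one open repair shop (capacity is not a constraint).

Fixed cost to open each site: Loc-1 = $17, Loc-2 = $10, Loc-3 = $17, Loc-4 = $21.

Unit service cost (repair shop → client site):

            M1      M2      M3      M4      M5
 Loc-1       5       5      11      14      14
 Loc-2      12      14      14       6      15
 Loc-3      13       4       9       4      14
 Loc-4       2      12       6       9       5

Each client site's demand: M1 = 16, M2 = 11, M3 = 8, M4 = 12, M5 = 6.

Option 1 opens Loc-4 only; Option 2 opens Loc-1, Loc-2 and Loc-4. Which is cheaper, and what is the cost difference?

Option 1: {Loc-4}: M1→Loc-4 2·16=32, M2→Loc-4 12·11=132, M3→Loc-4 6·8=48, M4→Loc-4 9·12=108, M5→Loc-4 5·6=30. Service 350; fixed 21; total 371.
Option 2: {Loc-1, Loc-2, Loc-4}: M1→Loc-4 2·16=32, M2→Loc-1 5·11=55, M3→Loc-4 6·8=48, M4→Loc-2 6·12=72, M5→Loc-4 5·6=30. Service 237; fixed 48; total 285.
Difference: |371 − 285| = 86.

Option 2 is cheaper by 86.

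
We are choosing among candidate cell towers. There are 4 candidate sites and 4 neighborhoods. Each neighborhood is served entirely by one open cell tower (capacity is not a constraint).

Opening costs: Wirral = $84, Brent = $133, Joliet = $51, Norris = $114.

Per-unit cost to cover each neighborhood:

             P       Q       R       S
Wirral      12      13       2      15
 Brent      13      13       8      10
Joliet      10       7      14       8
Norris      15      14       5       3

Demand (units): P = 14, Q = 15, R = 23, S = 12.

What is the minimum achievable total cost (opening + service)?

For any fixed open set, each neighborhood goes to its cheapest open site; total = fixed + service.
{Wirral, Joliet}: P→Joliet 10·14=140, Q→Joliet 7·15=105, R→Wirral 2·23=46, S→Joliet 8·12=96. Service 387; fixed 135; total 522.
{Joliet, Norris}: service 396 + fixed 165 = 561
{Wirral, Joliet, Norris}: P→Joliet 10·14=140, Q→Joliet 7·15=105, R→Wirral 2·23=46, S→Norris 3·12=36. Service 327; fixed 249; total 576.
{Wirral, Brent, Joliet, Norris}: service 327 + fixed 382 = 709
No other subset beats 522.

Minimum total cost: 522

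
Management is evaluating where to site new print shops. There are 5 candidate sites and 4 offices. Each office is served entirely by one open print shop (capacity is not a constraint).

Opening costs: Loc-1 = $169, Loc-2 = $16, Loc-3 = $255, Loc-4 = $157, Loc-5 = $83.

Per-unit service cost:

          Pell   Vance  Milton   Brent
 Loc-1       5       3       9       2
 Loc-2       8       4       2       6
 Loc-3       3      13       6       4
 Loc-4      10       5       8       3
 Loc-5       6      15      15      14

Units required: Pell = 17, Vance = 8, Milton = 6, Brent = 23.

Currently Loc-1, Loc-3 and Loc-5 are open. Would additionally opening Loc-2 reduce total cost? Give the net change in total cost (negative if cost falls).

Yes — net change −8 (cost falls by 8).

Current service cost with {Loc-1, Loc-3, Loc-5}: 157.
Adding Loc-2: each office re-picks its cheapest; new service cost 133, saving 24.
Extra fixed cost: 16. Net change = 16 − 24 = -8.
(Totals: 664 → 656.)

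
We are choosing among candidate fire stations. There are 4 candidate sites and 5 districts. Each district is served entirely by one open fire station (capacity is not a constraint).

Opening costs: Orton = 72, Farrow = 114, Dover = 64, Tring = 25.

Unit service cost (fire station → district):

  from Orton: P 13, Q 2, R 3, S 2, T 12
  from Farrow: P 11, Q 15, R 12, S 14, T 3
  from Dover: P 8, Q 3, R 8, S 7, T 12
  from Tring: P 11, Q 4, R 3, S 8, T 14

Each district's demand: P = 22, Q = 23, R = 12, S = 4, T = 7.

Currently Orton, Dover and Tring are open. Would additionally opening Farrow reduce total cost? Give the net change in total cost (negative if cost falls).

Current service cost with {Orton, Dover, Tring}: 350.
Adding Farrow: each district re-picks its cheapest; new service cost 287, saving 63.
Extra fixed cost: 114. Net change = 114 − 63 = 51.
(Totals: 511 → 562.)

No — net change +51 (cost rises by 51).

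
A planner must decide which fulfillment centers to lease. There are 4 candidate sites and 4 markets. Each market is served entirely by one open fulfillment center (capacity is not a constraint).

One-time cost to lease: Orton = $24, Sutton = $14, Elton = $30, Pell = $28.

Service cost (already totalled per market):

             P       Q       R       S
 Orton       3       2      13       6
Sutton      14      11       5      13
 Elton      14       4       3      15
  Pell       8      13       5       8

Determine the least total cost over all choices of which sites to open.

Minimum total cost: 48

For any fixed open set, each market goes to its cheapest open site; total = fixed + service.
{Orton}: P→Orton 3, Q→Orton 2, R→Orton 13, S→Orton 6. Service 24; fixed 24; total 48.
{Orton, Sutton}: P→Orton 3, Q→Orton 2, R→Sutton 5, S→Orton 6. Service 16; fixed 38; total 54.
{Sutton}: service 43 + fixed 14 = 57
{Orton, Sutton, Elton, Pell}: service 14 + fixed 96 = 110
No other subset beats 48.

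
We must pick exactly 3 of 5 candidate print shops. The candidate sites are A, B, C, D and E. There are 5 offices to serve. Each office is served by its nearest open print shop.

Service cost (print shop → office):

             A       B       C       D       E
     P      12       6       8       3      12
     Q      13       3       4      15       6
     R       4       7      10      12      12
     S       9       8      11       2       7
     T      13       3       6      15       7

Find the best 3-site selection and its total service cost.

With exactly 3 open, each office uses its cheapest among the chosen.
{A, B, D}: P→D 3, Q→B 3, R→A 4, S→D 2, T→B 3. Service cost 15.
{B, C, D}: service cost 18
{B, D, E}: service cost 18
Among all 10 size-3 choices, {A, B, D} is lowest.

Choose A, B and D; total service cost 15.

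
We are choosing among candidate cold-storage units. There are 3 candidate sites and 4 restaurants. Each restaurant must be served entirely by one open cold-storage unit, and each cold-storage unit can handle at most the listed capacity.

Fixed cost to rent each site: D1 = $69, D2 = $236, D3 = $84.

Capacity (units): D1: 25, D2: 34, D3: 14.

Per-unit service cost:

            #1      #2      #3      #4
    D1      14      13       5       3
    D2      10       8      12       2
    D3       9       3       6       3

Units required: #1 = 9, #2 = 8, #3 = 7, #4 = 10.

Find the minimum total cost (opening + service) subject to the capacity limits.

Open {D1, D3}: #1→D3 9·9=81, #2→D1 13·8=104, #3→D1 5·7=35, #4→D1 3·10=30.
Loads: D1 carries 25/25, D3 carries 9/14. Service 250; fixed 153; total 403.
Next best feasible plan costs 448.

Minimum total cost: 403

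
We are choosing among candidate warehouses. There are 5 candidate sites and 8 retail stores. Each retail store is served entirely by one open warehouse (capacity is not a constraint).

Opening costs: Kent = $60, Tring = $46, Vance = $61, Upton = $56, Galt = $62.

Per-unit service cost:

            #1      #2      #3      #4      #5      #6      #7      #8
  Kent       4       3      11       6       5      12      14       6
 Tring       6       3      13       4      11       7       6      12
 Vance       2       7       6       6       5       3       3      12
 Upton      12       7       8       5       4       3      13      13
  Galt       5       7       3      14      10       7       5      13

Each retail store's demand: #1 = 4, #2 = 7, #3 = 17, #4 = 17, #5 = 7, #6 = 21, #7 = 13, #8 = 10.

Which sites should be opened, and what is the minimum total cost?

Open Kent and Vance; minimum total cost 551.

For any fixed open set, each retail store goes to its cheapest open site; total = fixed + service.
{Kent, Vance}: #1→Vance 2·4=8, #2→Kent 3·7=21, #3→Vance 6·17=102, #4→Kent 6·17=102, #5→Kent 5·7=35, #6→Vance 3·21=63, #7→Vance 3·13=39, #8→Kent 6·10=60. Service 430; fixed 121; total 551.
{Kent, Vance, Galt}: service 379 + fixed 183 = 562
{Kent, Tring, Vance}: service 396 + fixed 167 = 563
{Kent, Tring, Vance, Upton, Galt}: #1→Vance 2·4=8, #2→Kent 3·7=21, #3→Galt 3·17=51, #4→Tring 4·17=68, #5→Upton 4·7=28, #6→Vance 3·21=63, #7→Vance 3·13=39, #8→Kent 6·10=60. Service 338; fixed 285; total 623.
No other subset beats 551.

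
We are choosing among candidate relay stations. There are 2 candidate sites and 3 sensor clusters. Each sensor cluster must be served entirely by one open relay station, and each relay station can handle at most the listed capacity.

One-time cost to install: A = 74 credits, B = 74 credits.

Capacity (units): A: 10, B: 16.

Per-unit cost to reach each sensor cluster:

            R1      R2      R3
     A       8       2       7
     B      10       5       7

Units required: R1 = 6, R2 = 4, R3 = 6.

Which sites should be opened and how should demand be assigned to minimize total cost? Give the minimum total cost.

Open {B}: R1→B 10·6=60, R2→B 5·4=20, R3→B 7·6=42.
Loads: B carries 16/16. Service 122; fixed 74; total 196.
Next best feasible plan costs 246.

Minimum total cost: 196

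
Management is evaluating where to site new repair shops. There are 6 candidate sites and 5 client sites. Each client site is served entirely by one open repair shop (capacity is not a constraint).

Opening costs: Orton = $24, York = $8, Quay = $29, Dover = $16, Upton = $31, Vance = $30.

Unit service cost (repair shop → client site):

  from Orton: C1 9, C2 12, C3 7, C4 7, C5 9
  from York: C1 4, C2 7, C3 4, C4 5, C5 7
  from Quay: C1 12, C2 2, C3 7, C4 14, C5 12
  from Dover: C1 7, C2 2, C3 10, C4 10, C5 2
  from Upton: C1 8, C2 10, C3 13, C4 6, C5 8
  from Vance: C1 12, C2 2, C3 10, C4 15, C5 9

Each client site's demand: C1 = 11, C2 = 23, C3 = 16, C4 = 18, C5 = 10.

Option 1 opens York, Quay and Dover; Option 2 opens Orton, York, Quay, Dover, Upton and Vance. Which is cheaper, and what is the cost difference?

Option 1 is cheaper by 85.

Option 1: {York, Quay, Dover}: C1→York 4·11=44, C2→Quay 2·23=46, C3→York 4·16=64, C4→York 5·18=90, C5→Dover 2·10=20. Service 264; fixed 53; total 317.
Option 2: {Orton, York, Quay, Dover, Upton, Vance}: C1→York 4·11=44, C2→Quay 2·23=46, C3→York 4·16=64, C4→York 5·18=90, C5→Dover 2·10=20. Service 264; fixed 138; total 402.
Difference: |317 − 402| = 85.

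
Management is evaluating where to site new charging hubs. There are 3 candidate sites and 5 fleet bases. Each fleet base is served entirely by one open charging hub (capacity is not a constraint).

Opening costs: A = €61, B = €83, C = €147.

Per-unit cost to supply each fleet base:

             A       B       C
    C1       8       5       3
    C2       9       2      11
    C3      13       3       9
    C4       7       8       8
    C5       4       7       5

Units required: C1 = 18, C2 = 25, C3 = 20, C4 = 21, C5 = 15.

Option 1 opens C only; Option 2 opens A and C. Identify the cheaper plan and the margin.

Option 2 is cheaper by 25.

Option 1: {C}: C1→C 3·18=54, C2→C 11·25=275, C3→C 9·20=180, C4→C 8·21=168, C5→C 5·15=75. Service 752; fixed 147; total 899.
Option 2: {A, C}: C1→C 3·18=54, C2→A 9·25=225, C3→C 9·20=180, C4→A 7·21=147, C5→A 4·15=60. Service 666; fixed 208; total 874.
Difference: |899 − 874| = 25.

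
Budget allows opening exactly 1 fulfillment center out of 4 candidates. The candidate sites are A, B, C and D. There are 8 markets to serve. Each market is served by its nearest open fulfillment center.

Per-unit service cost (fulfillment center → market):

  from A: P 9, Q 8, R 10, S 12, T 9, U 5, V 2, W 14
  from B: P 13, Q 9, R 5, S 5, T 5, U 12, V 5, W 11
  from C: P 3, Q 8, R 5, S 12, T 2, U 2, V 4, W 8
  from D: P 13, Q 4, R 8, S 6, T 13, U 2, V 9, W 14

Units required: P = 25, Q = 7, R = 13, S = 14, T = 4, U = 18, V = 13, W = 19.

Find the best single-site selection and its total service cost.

With exactly 1 open, each market uses its cheapest among the chosen.
{C}: P→C 3·25=75, Q→C 8·7=56, R→C 5·13=65, S→C 12·14=168, T→C 2·4=8, U→C 2·18=36, V→C 4·13=52, W→C 8·19=152. Service cost 612.
{A}: service cost 997
{D}: service cost 1012
Among all 4 size-1 choices, {C} is lowest.

Choose C only; total service cost 612.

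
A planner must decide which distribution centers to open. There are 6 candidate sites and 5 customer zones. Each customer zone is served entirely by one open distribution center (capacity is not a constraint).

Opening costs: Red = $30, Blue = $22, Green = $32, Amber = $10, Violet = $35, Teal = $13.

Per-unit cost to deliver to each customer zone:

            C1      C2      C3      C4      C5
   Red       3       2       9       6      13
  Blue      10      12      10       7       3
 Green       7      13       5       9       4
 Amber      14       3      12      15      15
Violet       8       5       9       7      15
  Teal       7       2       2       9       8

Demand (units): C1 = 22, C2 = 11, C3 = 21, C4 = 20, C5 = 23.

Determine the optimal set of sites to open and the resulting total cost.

Open Red, Blue and Teal; minimum total cost 384.

For any fixed open set, each customer zone goes to its cheapest open site; total = fixed + service.
{Red, Blue, Teal}: C1→Red 3·22=66, C2→Red 2·11=22, C3→Teal 2·21=42, C4→Red 6·20=120, C5→Blue 3·23=69. Service 319; fixed 65; total 384.
{Red, Blue, Amber, Teal}: service 319 + fixed 75 = 394
{Red, Blue, Green, Teal}: C1→Red 3·22=66, C2→Red 2·11=22, C3→Teal 2·21=42, C4→Red 6·20=120, C5→Blue 3·23=69. Service 319; fixed 97; total 416.
{Red, Blue, Green, Amber, Violet, Teal}: service 319 + fixed 142 = 461
No other subset beats 384.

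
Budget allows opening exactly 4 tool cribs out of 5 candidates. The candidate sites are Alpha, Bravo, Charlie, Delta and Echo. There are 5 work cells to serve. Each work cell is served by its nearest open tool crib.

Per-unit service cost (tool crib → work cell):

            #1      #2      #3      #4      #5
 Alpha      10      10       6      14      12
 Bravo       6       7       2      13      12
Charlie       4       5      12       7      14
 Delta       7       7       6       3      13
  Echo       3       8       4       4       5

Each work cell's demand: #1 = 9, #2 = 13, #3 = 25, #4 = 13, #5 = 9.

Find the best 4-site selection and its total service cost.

With exactly 4 open, each work cell uses its cheapest among the chosen.
{Bravo, Charlie, Delta, Echo}: #1→Echo 3·9=27, #2→Charlie 5·13=65, #3→Bravo 2·25=50, #4→Delta 3·13=39, #5→Echo 5·9=45. Service cost 226.
{Alpha, Bravo, Charlie, Echo}: service cost 239
{Alpha, Bravo, Delta, Echo}: service cost 252
Among all 5 size-4 choices, {Bravo, Charlie, Delta, Echo} is lowest.

Choose Bravo, Charlie, Delta and Echo; total service cost 226.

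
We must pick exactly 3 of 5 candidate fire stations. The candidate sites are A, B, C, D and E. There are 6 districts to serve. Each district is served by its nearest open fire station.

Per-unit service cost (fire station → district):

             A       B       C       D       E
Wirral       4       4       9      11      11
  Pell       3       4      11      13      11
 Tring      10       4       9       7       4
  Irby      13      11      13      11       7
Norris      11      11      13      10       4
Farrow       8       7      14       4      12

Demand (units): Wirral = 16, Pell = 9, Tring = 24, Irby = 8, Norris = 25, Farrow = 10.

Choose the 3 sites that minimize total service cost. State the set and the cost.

With exactly 3 open, each district uses its cheapest among the chosen.
{A, D, E}: Wirral→A 4·16=64, Pell→A 3·9=27, Tring→E 4·24=96, Irby→E 7·8=56, Norris→E 4·25=100, Farrow→D 4·10=40. Service cost 383.
{B, D, E}: service cost 392
{A, B, E}: service cost 413
Among all 10 size-3 choices, {A, D, E} is lowest.

Choose A, D and E; total service cost 383.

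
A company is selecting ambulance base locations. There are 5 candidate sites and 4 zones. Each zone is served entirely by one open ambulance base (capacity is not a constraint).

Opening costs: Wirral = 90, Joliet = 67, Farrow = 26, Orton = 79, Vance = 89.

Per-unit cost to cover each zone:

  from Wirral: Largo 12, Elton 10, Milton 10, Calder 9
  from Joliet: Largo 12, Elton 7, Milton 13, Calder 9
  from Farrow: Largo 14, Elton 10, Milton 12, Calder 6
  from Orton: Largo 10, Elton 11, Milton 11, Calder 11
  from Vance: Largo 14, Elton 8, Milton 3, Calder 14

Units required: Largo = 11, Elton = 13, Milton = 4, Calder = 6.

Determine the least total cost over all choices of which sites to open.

For any fixed open set, each zone goes to its cheapest open site; total = fixed + service.
{Farrow}: Largo→Farrow 14·11=154, Elton→Farrow 10·13=130, Milton→Farrow 12·4=48, Calder→Farrow 6·6=36. Service 368; fixed 26; total 394.
{Joliet}: service 329 + fixed 67 = 396
{Joliet, Farrow}: Largo→Joliet 12·11=132, Elton→Joliet 7·13=91, Milton→Farrow 12·4=48, Calder→Farrow 6·6=36. Service 307; fixed 93; total 400.
{Wirral, Joliet, Farrow, Orton, Vance}: service 249 + fixed 351 = 600
No other subset beats 394.

Minimum total cost: 394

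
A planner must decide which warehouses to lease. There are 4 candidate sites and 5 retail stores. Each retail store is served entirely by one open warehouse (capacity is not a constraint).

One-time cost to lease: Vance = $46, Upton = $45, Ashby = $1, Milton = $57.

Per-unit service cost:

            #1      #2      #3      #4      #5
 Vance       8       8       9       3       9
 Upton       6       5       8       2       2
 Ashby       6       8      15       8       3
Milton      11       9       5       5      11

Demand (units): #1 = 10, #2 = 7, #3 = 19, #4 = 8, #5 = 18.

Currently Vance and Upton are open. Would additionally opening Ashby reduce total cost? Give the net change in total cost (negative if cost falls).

No — net change +1 (cost rises by 1).

Current service cost with {Vance, Upton}: 299.
Adding Ashby: each retail store re-picks its cheapest; new service cost 299, saving 0.
Extra fixed cost: 1. Net change = 1 − 0 = 1.
(Totals: 390 → 391.)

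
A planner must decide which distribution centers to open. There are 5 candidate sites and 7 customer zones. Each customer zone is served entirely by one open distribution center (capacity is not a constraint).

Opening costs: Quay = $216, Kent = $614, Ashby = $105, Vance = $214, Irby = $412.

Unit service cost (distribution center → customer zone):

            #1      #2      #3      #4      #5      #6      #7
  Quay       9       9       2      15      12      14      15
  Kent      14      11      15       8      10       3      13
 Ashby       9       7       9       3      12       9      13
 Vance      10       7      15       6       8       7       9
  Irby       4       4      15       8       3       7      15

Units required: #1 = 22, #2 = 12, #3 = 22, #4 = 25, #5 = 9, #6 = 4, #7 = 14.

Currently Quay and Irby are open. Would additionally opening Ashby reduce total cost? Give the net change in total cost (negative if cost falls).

Current service cost with {Quay, Irby}: 645.
Adding Ashby: each customer zone re-picks its cheapest; new service cost 492, saving 153.
Extra fixed cost: 105. Net change = 105 − 153 = -48.
(Totals: 1273 → 1225.)

Yes — net change −48 (cost falls by 48).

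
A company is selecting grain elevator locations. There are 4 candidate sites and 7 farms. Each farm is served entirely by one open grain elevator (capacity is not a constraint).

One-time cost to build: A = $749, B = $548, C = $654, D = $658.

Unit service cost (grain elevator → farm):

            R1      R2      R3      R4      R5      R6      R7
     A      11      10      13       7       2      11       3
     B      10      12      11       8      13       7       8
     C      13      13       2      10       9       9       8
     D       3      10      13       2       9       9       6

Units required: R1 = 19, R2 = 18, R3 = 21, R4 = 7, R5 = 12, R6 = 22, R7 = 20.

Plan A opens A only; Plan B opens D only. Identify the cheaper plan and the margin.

Plan B is cheaper by 178.

Plan A: {A}: R1→A 11·19=209, R2→A 10·18=180, R3→A 13·21=273, R4→A 7·7=49, R5→A 2·12=24, R6→A 11·22=242, R7→A 3·20=60. Service 1037; fixed 749; total 1786.
Plan B: {D}: R1→D 3·19=57, R2→D 10·18=180, R3→D 13·21=273, R4→D 2·7=14, R5→D 9·12=108, R6→D 9·22=198, R7→D 6·20=120. Service 950; fixed 658; total 1608.
Difference: |1786 − 1608| = 178.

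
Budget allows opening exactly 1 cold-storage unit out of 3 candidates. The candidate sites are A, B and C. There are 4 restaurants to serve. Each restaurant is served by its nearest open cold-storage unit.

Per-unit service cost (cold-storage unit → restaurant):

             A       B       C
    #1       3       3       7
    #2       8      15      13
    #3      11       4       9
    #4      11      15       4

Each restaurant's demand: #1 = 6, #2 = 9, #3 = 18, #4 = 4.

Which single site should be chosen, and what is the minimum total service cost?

With exactly 1 open, each restaurant uses its cheapest among the chosen.
{B}: #1→B 3·6=18, #2→B 15·9=135, #3→B 4·18=72, #4→B 15·4=60. Service cost 285.
{A}: service cost 332
{C}: service cost 337
Among all 3 size-1 choices, {B} is lowest.

Choose B only; total service cost 285.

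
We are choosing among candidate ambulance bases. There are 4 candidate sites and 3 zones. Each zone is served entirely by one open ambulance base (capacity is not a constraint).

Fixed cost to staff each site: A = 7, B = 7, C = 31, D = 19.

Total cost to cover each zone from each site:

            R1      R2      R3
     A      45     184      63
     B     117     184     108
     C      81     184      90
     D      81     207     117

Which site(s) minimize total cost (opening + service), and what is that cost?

Open A only; minimum total cost 299.

For any fixed open set, each zone goes to its cheapest open site; total = fixed + service.
{A}: R1→A 45, R2→A 184, R3→A 63. Service 292; fixed 7; total 299.
{A, B}: service 292 + fixed 14 = 306
{A, D}: service 292 + fixed 26 = 318
{A, B, C, D}: R1→A 45, R2→A 184, R3→A 63. Service 292; fixed 64; total 356.
No other subset beats 299.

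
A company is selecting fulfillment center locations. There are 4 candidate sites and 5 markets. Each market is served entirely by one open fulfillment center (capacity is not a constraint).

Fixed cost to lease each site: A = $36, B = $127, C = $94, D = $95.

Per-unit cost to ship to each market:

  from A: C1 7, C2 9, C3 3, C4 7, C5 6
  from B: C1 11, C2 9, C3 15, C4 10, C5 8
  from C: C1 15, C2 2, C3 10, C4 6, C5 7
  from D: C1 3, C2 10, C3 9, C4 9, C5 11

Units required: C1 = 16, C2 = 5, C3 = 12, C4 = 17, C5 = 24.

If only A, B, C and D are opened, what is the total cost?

Total cost: 692

Each market is assigned to its cheapest site among the open ones.
{A, B, C, D}: C1→D 3·16=48, C2→C 2·5=10, C3→A 3·12=36, C4→C 6·17=102, C5→A 6·24=144. Service 340; fixed 352; total 692.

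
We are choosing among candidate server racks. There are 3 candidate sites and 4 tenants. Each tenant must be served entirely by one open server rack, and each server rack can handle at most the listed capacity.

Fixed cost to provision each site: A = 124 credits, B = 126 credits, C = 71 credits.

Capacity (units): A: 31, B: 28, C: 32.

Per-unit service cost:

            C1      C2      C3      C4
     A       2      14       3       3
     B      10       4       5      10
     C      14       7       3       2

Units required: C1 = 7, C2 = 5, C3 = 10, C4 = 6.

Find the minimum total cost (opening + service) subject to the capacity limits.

Open {C}: C1→C 14·7=98, C2→C 7·5=35, C3→C 3·10=30, C4→C 2·6=12.
Loads: C carries 28/32. Service 175; fixed 71; total 246.
Next best feasible plan costs 256.

Minimum total cost: 246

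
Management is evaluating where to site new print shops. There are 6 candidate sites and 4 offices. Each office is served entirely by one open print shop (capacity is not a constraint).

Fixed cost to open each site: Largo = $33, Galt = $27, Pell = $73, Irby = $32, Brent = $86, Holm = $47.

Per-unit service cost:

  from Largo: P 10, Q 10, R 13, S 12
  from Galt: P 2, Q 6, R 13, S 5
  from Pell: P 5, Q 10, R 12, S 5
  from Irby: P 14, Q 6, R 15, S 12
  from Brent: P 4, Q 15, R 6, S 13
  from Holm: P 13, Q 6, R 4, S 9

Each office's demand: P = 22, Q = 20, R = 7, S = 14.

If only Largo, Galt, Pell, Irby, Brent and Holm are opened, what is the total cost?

Total cost: 560

Each office is assigned to its cheapest site among the open ones.
{Largo, Galt, Pell, Irby, Brent, Holm}: P→Galt 2·22=44, Q→Galt 6·20=120, R→Holm 4·7=28, S→Galt 5·14=70. Service 262; fixed 298; total 560.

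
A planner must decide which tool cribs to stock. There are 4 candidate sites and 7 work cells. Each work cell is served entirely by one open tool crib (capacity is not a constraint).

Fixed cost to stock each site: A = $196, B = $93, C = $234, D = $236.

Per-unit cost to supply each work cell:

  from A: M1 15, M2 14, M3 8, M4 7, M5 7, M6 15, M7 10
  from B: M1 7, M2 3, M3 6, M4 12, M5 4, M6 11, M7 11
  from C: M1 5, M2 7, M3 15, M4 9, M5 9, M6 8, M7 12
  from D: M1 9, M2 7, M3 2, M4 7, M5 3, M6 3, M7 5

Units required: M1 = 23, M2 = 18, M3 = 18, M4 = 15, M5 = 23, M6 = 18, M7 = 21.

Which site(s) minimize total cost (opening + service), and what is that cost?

For any fixed open set, each work cell goes to its cheapest open site; total = fixed + service.
{B, D}: M1→B 7·23=161, M2→B 3·18=54, M3→D 2·18=36, M4→D 7·15=105, M5→D 3·23=69, M6→D 3·18=54, M7→D 5·21=105. Service 584; fixed 329; total 913.
{D}: service 702 + fixed 236 = 938
{C, D}: service 610 + fixed 470 = 1080
{A, B, C, D}: M1→C 5·23=115, M2→B 3·18=54, M3→D 2·18=36, M4→A 7·15=105, M5→D 3·23=69, M6→D 3·18=54, M7→D 5·21=105. Service 538; fixed 759; total 1297.
No other subset beats 913.

Open B and D; minimum total cost 913.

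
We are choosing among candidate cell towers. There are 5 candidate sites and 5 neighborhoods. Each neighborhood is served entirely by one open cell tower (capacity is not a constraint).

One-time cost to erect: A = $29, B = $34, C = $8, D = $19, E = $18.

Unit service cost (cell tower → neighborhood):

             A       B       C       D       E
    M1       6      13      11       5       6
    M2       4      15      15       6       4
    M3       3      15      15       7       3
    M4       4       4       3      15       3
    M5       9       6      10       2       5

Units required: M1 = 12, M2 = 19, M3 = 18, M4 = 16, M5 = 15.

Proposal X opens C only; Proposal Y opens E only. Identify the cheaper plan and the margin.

Proposal X: {C}: M1→C 11·12=132, M2→C 15·19=285, M3→C 15·18=270, M4→C 3·16=48, M5→C 10·15=150. Service 885; fixed 8; total 893.
Proposal Y: {E}: M1→E 6·12=72, M2→E 4·19=76, M3→E 3·18=54, M4→E 3·16=48, M5→E 5·15=75. Service 325; fixed 18; total 343.
Difference: |893 − 343| = 550.

Proposal Y is cheaper by 550.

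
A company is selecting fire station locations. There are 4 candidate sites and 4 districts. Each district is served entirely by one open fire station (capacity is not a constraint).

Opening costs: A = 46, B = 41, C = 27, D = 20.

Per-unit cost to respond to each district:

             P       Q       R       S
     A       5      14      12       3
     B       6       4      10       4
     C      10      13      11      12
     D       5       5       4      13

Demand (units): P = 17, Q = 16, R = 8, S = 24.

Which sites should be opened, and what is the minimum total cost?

For any fixed open set, each district goes to its cheapest open site; total = fixed + service.
{A, D}: P→A 5·17=85, Q→D 5·16=80, R→D 4·8=32, S→A 3·24=72. Service 269; fixed 66; total 335.
{B, D}: service 277 + fixed 61 = 338
{A, B, D}: P→A 5·17=85, Q→B 4·16=64, R→D 4·8=32, S→A 3·24=72. Service 253; fixed 107; total 360.
{A, B, C, D}: P→A 5·17=85, Q→B 4·16=64, R→D 4·8=32, S→A 3·24=72. Service 253; fixed 134; total 387.
(All 15 nonempty subsets were checked; A and D is lowest.)

Open A and D; minimum total cost 335.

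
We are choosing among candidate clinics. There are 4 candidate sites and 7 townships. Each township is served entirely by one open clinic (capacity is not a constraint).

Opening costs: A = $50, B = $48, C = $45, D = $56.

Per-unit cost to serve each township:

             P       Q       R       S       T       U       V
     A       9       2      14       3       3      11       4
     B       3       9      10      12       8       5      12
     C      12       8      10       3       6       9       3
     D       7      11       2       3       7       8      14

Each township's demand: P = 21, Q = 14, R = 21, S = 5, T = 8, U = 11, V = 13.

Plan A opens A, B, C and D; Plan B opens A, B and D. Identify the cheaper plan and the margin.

Plan B is cheaper by 32.

Plan A: {A, B, C, D}: P→B 3·21=63, Q→A 2·14=28, R→D 2·21=42, S→A 3·5=15, T→A 3·8=24, U→B 5·11=55, V→C 3·13=39. Service 266; fixed 199; total 465.
Plan B: {A, B, D}: P→B 3·21=63, Q→A 2·14=28, R→D 2·21=42, S→A 3·5=15, T→A 3·8=24, U→B 5·11=55, V→A 4·13=52. Service 279; fixed 154; total 433.
Difference: |465 − 433| = 32.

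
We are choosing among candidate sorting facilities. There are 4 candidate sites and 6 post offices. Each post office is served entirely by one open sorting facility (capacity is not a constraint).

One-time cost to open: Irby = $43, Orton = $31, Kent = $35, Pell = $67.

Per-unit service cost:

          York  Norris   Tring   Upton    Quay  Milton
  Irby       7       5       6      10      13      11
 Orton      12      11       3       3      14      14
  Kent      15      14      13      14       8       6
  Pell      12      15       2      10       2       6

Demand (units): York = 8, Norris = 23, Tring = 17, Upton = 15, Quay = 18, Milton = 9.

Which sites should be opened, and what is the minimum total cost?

Open Irby, Orton and Pell; minimum total cost 481.

For any fixed open set, each post office goes to its cheapest open site; total = fixed + service.
{Irby, Orton, Pell}: York→Irby 7·8=56, Norris→Irby 5·23=115, Tring→Pell 2·17=34, Upton→Orton 3·15=45, Quay→Pell 2·18=36, Milton→Pell 6·9=54. Service 340; fixed 141; total 481.
{Irby, Orton, Kent, Pell}: service 340 + fixed 176 = 516
{Irby, Pell}: York→Irby 7·8=56, Norris→Irby 5·23=115, Tring→Pell 2·17=34, Upton→Irby 10·15=150, Quay→Pell 2·18=36, Milton→Pell 6·9=54. Service 445; fixed 110; total 555.
{Orton}: York→Orton 12·8=96, Norris→Orton 11·23=253, Tring→Orton 3·17=51, Upton→Orton 3·15=45, Quay→Orton 14·18=252, Milton→Orton 14·9=126. Service 823; fixed 31; total 854.
No other subset beats 481.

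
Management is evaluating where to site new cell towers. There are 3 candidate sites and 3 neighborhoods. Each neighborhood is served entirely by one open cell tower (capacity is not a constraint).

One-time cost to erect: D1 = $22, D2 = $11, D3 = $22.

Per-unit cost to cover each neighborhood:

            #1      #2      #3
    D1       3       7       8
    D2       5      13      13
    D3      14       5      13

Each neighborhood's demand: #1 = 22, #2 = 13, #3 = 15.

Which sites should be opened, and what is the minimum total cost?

For any fixed open set, each neighborhood goes to its cheapest open site; total = fixed + service.
{D1, D3}: #1→D1 3·22=66, #2→D3 5·13=65, #3→D1 8·15=120. Service 251; fixed 44; total 295.
{D1}: service 277 + fixed 22 = 299
{D1, D2, D3}: service 251 + fixed 55 = 306
{D2}: service 474 + fixed 11 = 485
No other subset beats 295.

Open D1 and D3; minimum total cost 295.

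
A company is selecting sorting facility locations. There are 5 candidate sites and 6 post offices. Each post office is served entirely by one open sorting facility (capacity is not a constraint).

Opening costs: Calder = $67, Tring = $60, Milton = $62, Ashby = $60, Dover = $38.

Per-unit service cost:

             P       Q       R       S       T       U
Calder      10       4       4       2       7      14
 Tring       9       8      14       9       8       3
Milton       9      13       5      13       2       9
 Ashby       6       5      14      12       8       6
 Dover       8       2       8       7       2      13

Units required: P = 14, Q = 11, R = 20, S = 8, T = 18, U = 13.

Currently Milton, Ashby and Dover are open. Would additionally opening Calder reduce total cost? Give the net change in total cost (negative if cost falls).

No — net change +7 (cost rises by 7).

Current service cost with {Milton, Ashby, Dover}: 376.
Adding Calder: each post office re-picks its cheapest; new service cost 316, saving 60.
Extra fixed cost: 67. Net change = 67 − 60 = 7.
(Totals: 536 → 543.)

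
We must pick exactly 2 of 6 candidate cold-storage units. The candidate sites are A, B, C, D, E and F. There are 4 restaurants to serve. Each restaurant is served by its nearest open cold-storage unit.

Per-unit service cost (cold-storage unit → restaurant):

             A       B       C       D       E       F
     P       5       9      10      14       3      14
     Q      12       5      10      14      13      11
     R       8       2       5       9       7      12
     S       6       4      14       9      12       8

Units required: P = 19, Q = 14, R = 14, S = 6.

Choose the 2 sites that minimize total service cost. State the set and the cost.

With exactly 2 open, each restaurant uses its cheapest among the chosen.
{B, E}: P→E 3·19=57, Q→B 5·14=70, R→B 2·14=28, S→B 4·6=24. Service cost 179.
{A, B}: service cost 217
{B, C}: service cost 293
Among all 15 size-2 choices, {B, E} is lowest.

Choose B and E; total service cost 179.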